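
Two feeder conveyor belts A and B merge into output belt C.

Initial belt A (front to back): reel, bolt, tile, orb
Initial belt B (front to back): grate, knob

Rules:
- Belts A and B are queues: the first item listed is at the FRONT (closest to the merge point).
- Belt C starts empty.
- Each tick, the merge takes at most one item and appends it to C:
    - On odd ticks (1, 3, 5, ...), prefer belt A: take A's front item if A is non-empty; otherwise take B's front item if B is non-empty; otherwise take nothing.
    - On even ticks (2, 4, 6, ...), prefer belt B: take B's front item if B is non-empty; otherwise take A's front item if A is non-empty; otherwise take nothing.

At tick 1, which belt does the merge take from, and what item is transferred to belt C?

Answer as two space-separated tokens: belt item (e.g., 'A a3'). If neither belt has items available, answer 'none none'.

Answer: A reel

Derivation:
Tick 1: prefer A, take reel from A; A=[bolt,tile,orb] B=[grate,knob] C=[reel]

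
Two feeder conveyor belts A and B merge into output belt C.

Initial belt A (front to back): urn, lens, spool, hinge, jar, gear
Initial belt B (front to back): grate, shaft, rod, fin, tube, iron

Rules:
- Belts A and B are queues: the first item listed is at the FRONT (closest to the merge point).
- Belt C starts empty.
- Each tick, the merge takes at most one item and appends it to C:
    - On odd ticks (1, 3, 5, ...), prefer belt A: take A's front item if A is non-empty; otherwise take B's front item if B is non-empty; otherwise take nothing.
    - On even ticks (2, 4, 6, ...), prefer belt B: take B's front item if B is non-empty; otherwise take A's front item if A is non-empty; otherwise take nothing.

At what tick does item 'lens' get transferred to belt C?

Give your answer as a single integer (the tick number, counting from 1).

Answer: 3

Derivation:
Tick 1: prefer A, take urn from A; A=[lens,spool,hinge,jar,gear] B=[grate,shaft,rod,fin,tube,iron] C=[urn]
Tick 2: prefer B, take grate from B; A=[lens,spool,hinge,jar,gear] B=[shaft,rod,fin,tube,iron] C=[urn,grate]
Tick 3: prefer A, take lens from A; A=[spool,hinge,jar,gear] B=[shaft,rod,fin,tube,iron] C=[urn,grate,lens]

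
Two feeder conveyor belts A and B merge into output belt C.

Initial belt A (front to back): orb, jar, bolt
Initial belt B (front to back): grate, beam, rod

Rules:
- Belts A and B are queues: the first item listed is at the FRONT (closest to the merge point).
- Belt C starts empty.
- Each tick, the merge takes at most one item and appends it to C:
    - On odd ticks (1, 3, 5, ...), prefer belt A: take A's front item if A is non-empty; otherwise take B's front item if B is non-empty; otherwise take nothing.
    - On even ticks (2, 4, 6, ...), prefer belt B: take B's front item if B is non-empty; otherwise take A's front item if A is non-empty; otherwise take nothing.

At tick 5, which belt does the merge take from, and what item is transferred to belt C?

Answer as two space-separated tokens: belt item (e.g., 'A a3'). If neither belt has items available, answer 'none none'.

Answer: A bolt

Derivation:
Tick 1: prefer A, take orb from A; A=[jar,bolt] B=[grate,beam,rod] C=[orb]
Tick 2: prefer B, take grate from B; A=[jar,bolt] B=[beam,rod] C=[orb,grate]
Tick 3: prefer A, take jar from A; A=[bolt] B=[beam,rod] C=[orb,grate,jar]
Tick 4: prefer B, take beam from B; A=[bolt] B=[rod] C=[orb,grate,jar,beam]
Tick 5: prefer A, take bolt from A; A=[-] B=[rod] C=[orb,grate,jar,beam,bolt]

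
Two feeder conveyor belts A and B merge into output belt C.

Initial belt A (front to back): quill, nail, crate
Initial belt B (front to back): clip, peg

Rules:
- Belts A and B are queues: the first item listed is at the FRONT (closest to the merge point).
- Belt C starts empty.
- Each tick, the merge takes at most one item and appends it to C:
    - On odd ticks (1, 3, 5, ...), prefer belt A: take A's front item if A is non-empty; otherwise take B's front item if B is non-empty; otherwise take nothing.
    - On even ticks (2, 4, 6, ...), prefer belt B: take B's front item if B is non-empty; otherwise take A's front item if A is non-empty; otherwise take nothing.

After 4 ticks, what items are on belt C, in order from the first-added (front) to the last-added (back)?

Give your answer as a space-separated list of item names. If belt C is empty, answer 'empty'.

Answer: quill clip nail peg

Derivation:
Tick 1: prefer A, take quill from A; A=[nail,crate] B=[clip,peg] C=[quill]
Tick 2: prefer B, take clip from B; A=[nail,crate] B=[peg] C=[quill,clip]
Tick 3: prefer A, take nail from A; A=[crate] B=[peg] C=[quill,clip,nail]
Tick 4: prefer B, take peg from B; A=[crate] B=[-] C=[quill,clip,nail,peg]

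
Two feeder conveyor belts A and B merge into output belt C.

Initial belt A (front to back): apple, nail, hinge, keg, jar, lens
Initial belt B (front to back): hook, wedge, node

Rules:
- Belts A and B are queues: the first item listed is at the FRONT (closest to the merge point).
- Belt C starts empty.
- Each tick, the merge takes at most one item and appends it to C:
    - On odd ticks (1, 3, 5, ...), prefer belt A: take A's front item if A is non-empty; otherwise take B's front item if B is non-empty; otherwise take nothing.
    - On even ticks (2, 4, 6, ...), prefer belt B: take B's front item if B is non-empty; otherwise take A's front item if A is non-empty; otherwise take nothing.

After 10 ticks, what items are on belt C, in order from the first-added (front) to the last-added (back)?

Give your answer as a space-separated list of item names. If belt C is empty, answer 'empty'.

Tick 1: prefer A, take apple from A; A=[nail,hinge,keg,jar,lens] B=[hook,wedge,node] C=[apple]
Tick 2: prefer B, take hook from B; A=[nail,hinge,keg,jar,lens] B=[wedge,node] C=[apple,hook]
Tick 3: prefer A, take nail from A; A=[hinge,keg,jar,lens] B=[wedge,node] C=[apple,hook,nail]
Tick 4: prefer B, take wedge from B; A=[hinge,keg,jar,lens] B=[node] C=[apple,hook,nail,wedge]
Tick 5: prefer A, take hinge from A; A=[keg,jar,lens] B=[node] C=[apple,hook,nail,wedge,hinge]
Tick 6: prefer B, take node from B; A=[keg,jar,lens] B=[-] C=[apple,hook,nail,wedge,hinge,node]
Tick 7: prefer A, take keg from A; A=[jar,lens] B=[-] C=[apple,hook,nail,wedge,hinge,node,keg]
Tick 8: prefer B, take jar from A; A=[lens] B=[-] C=[apple,hook,nail,wedge,hinge,node,keg,jar]
Tick 9: prefer A, take lens from A; A=[-] B=[-] C=[apple,hook,nail,wedge,hinge,node,keg,jar,lens]
Tick 10: prefer B, both empty, nothing taken; A=[-] B=[-] C=[apple,hook,nail,wedge,hinge,node,keg,jar,lens]

Answer: apple hook nail wedge hinge node keg jar lens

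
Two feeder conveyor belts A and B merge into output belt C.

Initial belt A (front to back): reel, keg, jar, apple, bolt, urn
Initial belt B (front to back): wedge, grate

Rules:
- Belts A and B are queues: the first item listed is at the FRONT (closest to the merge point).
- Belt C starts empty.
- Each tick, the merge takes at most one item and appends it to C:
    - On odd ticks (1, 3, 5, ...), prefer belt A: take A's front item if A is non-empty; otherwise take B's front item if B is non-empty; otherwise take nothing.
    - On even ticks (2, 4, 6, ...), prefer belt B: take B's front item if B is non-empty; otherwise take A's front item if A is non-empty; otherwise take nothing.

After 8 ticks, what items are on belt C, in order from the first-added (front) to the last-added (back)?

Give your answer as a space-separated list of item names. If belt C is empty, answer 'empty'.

Answer: reel wedge keg grate jar apple bolt urn

Derivation:
Tick 1: prefer A, take reel from A; A=[keg,jar,apple,bolt,urn] B=[wedge,grate] C=[reel]
Tick 2: prefer B, take wedge from B; A=[keg,jar,apple,bolt,urn] B=[grate] C=[reel,wedge]
Tick 3: prefer A, take keg from A; A=[jar,apple,bolt,urn] B=[grate] C=[reel,wedge,keg]
Tick 4: prefer B, take grate from B; A=[jar,apple,bolt,urn] B=[-] C=[reel,wedge,keg,grate]
Tick 5: prefer A, take jar from A; A=[apple,bolt,urn] B=[-] C=[reel,wedge,keg,grate,jar]
Tick 6: prefer B, take apple from A; A=[bolt,urn] B=[-] C=[reel,wedge,keg,grate,jar,apple]
Tick 7: prefer A, take bolt from A; A=[urn] B=[-] C=[reel,wedge,keg,grate,jar,apple,bolt]
Tick 8: prefer B, take urn from A; A=[-] B=[-] C=[reel,wedge,keg,grate,jar,apple,bolt,urn]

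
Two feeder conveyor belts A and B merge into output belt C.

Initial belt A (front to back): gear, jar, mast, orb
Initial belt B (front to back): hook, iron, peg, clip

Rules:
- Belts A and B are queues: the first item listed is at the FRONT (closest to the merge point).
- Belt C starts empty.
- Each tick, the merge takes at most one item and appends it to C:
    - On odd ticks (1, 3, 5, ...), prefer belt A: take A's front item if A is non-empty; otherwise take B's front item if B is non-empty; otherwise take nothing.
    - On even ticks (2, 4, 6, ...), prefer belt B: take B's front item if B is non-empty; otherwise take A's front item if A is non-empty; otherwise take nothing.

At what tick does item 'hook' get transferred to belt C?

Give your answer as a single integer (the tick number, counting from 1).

Answer: 2

Derivation:
Tick 1: prefer A, take gear from A; A=[jar,mast,orb] B=[hook,iron,peg,clip] C=[gear]
Tick 2: prefer B, take hook from B; A=[jar,mast,orb] B=[iron,peg,clip] C=[gear,hook]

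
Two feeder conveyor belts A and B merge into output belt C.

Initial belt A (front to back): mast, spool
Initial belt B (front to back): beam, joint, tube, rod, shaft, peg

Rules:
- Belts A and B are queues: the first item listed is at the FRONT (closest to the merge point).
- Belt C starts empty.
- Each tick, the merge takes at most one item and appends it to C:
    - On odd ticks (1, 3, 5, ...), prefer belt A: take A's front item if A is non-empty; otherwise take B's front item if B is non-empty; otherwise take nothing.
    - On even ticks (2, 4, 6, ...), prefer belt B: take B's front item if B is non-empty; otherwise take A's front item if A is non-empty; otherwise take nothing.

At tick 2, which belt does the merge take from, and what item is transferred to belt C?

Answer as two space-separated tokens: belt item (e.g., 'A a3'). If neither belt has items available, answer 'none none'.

Tick 1: prefer A, take mast from A; A=[spool] B=[beam,joint,tube,rod,shaft,peg] C=[mast]
Tick 2: prefer B, take beam from B; A=[spool] B=[joint,tube,rod,shaft,peg] C=[mast,beam]

Answer: B beam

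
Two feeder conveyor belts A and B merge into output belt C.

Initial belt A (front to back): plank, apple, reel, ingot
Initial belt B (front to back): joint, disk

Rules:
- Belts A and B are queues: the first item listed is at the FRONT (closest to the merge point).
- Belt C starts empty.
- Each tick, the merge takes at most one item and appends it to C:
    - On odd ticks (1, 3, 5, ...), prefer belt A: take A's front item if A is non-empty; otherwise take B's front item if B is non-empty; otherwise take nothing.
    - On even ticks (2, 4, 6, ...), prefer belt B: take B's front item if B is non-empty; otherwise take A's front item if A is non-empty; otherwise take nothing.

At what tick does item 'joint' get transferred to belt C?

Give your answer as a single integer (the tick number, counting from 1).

Answer: 2

Derivation:
Tick 1: prefer A, take plank from A; A=[apple,reel,ingot] B=[joint,disk] C=[plank]
Tick 2: prefer B, take joint from B; A=[apple,reel,ingot] B=[disk] C=[plank,joint]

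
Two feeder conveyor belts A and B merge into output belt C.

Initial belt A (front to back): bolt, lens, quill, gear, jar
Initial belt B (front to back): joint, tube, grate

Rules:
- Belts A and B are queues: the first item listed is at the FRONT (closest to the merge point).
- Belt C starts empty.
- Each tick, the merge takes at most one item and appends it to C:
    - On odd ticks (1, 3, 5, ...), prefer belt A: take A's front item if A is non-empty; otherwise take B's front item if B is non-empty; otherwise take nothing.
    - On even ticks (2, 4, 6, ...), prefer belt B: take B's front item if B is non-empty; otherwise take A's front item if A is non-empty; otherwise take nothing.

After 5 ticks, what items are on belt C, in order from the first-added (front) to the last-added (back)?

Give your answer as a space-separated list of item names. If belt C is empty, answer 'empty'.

Answer: bolt joint lens tube quill

Derivation:
Tick 1: prefer A, take bolt from A; A=[lens,quill,gear,jar] B=[joint,tube,grate] C=[bolt]
Tick 2: prefer B, take joint from B; A=[lens,quill,gear,jar] B=[tube,grate] C=[bolt,joint]
Tick 3: prefer A, take lens from A; A=[quill,gear,jar] B=[tube,grate] C=[bolt,joint,lens]
Tick 4: prefer B, take tube from B; A=[quill,gear,jar] B=[grate] C=[bolt,joint,lens,tube]
Tick 5: prefer A, take quill from A; A=[gear,jar] B=[grate] C=[bolt,joint,lens,tube,quill]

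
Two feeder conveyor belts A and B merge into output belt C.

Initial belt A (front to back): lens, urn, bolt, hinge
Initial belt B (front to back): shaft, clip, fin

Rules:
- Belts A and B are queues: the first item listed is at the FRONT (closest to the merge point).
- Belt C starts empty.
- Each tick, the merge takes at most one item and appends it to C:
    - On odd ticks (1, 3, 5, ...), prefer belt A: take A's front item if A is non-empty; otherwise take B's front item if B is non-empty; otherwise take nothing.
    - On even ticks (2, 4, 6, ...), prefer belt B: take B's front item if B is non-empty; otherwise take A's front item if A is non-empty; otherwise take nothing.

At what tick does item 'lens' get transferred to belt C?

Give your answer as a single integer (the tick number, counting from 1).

Answer: 1

Derivation:
Tick 1: prefer A, take lens from A; A=[urn,bolt,hinge] B=[shaft,clip,fin] C=[lens]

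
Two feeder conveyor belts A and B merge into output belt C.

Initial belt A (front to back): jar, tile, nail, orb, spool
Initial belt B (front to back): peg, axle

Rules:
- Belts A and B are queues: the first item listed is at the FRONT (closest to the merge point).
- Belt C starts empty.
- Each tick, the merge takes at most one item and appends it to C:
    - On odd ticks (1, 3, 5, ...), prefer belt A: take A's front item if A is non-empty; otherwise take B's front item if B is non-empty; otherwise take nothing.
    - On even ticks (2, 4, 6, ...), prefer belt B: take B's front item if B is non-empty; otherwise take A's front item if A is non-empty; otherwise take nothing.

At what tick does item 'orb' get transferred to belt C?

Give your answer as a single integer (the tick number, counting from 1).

Answer: 6

Derivation:
Tick 1: prefer A, take jar from A; A=[tile,nail,orb,spool] B=[peg,axle] C=[jar]
Tick 2: prefer B, take peg from B; A=[tile,nail,orb,spool] B=[axle] C=[jar,peg]
Tick 3: prefer A, take tile from A; A=[nail,orb,spool] B=[axle] C=[jar,peg,tile]
Tick 4: prefer B, take axle from B; A=[nail,orb,spool] B=[-] C=[jar,peg,tile,axle]
Tick 5: prefer A, take nail from A; A=[orb,spool] B=[-] C=[jar,peg,tile,axle,nail]
Tick 6: prefer B, take orb from A; A=[spool] B=[-] C=[jar,peg,tile,axle,nail,orb]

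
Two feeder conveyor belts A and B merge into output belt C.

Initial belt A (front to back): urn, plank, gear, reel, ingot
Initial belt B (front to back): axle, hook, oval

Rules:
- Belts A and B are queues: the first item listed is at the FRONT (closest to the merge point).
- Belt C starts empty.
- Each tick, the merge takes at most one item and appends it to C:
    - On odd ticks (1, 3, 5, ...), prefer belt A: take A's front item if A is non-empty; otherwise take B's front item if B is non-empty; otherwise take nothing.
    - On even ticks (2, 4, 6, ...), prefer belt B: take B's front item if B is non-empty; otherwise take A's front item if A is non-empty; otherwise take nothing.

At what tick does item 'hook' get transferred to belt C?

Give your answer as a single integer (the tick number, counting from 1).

Answer: 4

Derivation:
Tick 1: prefer A, take urn from A; A=[plank,gear,reel,ingot] B=[axle,hook,oval] C=[urn]
Tick 2: prefer B, take axle from B; A=[plank,gear,reel,ingot] B=[hook,oval] C=[urn,axle]
Tick 3: prefer A, take plank from A; A=[gear,reel,ingot] B=[hook,oval] C=[urn,axle,plank]
Tick 4: prefer B, take hook from B; A=[gear,reel,ingot] B=[oval] C=[urn,axle,plank,hook]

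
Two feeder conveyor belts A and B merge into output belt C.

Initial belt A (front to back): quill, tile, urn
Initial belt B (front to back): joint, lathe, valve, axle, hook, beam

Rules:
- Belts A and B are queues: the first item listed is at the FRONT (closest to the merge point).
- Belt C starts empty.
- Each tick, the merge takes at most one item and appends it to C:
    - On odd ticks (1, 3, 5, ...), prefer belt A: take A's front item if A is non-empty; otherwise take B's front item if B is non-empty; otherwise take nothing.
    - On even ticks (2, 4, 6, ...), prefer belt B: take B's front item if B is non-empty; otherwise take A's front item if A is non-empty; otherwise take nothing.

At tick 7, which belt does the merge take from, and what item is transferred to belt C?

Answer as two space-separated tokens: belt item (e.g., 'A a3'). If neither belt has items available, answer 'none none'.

Tick 1: prefer A, take quill from A; A=[tile,urn] B=[joint,lathe,valve,axle,hook,beam] C=[quill]
Tick 2: prefer B, take joint from B; A=[tile,urn] B=[lathe,valve,axle,hook,beam] C=[quill,joint]
Tick 3: prefer A, take tile from A; A=[urn] B=[lathe,valve,axle,hook,beam] C=[quill,joint,tile]
Tick 4: prefer B, take lathe from B; A=[urn] B=[valve,axle,hook,beam] C=[quill,joint,tile,lathe]
Tick 5: prefer A, take urn from A; A=[-] B=[valve,axle,hook,beam] C=[quill,joint,tile,lathe,urn]
Tick 6: prefer B, take valve from B; A=[-] B=[axle,hook,beam] C=[quill,joint,tile,lathe,urn,valve]
Tick 7: prefer A, take axle from B; A=[-] B=[hook,beam] C=[quill,joint,tile,lathe,urn,valve,axle]

Answer: B axle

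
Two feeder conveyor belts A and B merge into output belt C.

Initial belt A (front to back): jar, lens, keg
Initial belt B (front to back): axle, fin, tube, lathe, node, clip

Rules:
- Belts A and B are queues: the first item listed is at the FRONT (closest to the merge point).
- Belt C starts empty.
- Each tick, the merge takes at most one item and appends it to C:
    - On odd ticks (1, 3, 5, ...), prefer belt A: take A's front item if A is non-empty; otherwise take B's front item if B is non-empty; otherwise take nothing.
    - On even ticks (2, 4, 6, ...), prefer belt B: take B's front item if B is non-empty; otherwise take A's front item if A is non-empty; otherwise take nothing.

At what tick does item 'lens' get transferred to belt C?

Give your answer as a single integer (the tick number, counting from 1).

Answer: 3

Derivation:
Tick 1: prefer A, take jar from A; A=[lens,keg] B=[axle,fin,tube,lathe,node,clip] C=[jar]
Tick 2: prefer B, take axle from B; A=[lens,keg] B=[fin,tube,lathe,node,clip] C=[jar,axle]
Tick 3: prefer A, take lens from A; A=[keg] B=[fin,tube,lathe,node,clip] C=[jar,axle,lens]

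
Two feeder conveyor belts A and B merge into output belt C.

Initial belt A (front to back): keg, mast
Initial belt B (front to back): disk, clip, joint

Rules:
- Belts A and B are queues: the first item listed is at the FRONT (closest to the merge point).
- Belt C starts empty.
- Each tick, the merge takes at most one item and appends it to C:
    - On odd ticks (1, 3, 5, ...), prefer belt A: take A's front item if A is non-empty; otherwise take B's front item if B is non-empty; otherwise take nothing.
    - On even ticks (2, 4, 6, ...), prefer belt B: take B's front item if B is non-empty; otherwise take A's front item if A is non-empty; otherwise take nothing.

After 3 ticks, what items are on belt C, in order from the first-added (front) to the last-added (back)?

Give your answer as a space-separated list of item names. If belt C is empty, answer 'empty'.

Tick 1: prefer A, take keg from A; A=[mast] B=[disk,clip,joint] C=[keg]
Tick 2: prefer B, take disk from B; A=[mast] B=[clip,joint] C=[keg,disk]
Tick 3: prefer A, take mast from A; A=[-] B=[clip,joint] C=[keg,disk,mast]

Answer: keg disk mast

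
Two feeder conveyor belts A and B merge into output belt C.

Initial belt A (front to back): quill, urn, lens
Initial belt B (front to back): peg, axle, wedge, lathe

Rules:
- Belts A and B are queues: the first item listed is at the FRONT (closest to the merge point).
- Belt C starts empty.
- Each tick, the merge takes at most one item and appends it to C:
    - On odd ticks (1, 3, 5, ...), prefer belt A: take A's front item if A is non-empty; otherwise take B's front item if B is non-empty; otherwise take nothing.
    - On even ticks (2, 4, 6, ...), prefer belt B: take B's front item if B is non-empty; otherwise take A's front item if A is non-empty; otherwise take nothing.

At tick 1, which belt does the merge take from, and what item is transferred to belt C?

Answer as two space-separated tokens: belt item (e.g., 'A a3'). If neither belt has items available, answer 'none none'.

Tick 1: prefer A, take quill from A; A=[urn,lens] B=[peg,axle,wedge,lathe] C=[quill]

Answer: A quill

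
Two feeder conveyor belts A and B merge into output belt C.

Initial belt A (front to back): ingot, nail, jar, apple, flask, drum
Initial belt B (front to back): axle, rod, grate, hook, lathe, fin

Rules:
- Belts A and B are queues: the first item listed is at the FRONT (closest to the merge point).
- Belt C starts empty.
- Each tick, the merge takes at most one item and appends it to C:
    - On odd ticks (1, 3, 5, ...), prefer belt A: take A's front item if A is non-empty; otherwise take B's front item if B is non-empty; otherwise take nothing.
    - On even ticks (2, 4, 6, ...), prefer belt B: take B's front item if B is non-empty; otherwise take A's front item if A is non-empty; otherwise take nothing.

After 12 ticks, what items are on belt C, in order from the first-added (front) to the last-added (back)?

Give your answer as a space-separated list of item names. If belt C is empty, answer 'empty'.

Answer: ingot axle nail rod jar grate apple hook flask lathe drum fin

Derivation:
Tick 1: prefer A, take ingot from A; A=[nail,jar,apple,flask,drum] B=[axle,rod,grate,hook,lathe,fin] C=[ingot]
Tick 2: prefer B, take axle from B; A=[nail,jar,apple,flask,drum] B=[rod,grate,hook,lathe,fin] C=[ingot,axle]
Tick 3: prefer A, take nail from A; A=[jar,apple,flask,drum] B=[rod,grate,hook,lathe,fin] C=[ingot,axle,nail]
Tick 4: prefer B, take rod from B; A=[jar,apple,flask,drum] B=[grate,hook,lathe,fin] C=[ingot,axle,nail,rod]
Tick 5: prefer A, take jar from A; A=[apple,flask,drum] B=[grate,hook,lathe,fin] C=[ingot,axle,nail,rod,jar]
Tick 6: prefer B, take grate from B; A=[apple,flask,drum] B=[hook,lathe,fin] C=[ingot,axle,nail,rod,jar,grate]
Tick 7: prefer A, take apple from A; A=[flask,drum] B=[hook,lathe,fin] C=[ingot,axle,nail,rod,jar,grate,apple]
Tick 8: prefer B, take hook from B; A=[flask,drum] B=[lathe,fin] C=[ingot,axle,nail,rod,jar,grate,apple,hook]
Tick 9: prefer A, take flask from A; A=[drum] B=[lathe,fin] C=[ingot,axle,nail,rod,jar,grate,apple,hook,flask]
Tick 10: prefer B, take lathe from B; A=[drum] B=[fin] C=[ingot,axle,nail,rod,jar,grate,apple,hook,flask,lathe]
Tick 11: prefer A, take drum from A; A=[-] B=[fin] C=[ingot,axle,nail,rod,jar,grate,apple,hook,flask,lathe,drum]
Tick 12: prefer B, take fin from B; A=[-] B=[-] C=[ingot,axle,nail,rod,jar,grate,apple,hook,flask,lathe,drum,fin]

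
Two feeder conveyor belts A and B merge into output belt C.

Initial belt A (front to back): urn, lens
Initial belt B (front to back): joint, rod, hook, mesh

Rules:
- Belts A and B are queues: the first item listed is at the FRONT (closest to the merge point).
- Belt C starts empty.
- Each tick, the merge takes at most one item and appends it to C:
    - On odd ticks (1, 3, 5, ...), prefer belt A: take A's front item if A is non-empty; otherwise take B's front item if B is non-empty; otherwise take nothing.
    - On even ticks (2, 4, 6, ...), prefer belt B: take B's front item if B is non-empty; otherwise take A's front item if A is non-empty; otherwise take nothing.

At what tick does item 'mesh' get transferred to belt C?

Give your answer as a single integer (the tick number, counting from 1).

Tick 1: prefer A, take urn from A; A=[lens] B=[joint,rod,hook,mesh] C=[urn]
Tick 2: prefer B, take joint from B; A=[lens] B=[rod,hook,mesh] C=[urn,joint]
Tick 3: prefer A, take lens from A; A=[-] B=[rod,hook,mesh] C=[urn,joint,lens]
Tick 4: prefer B, take rod from B; A=[-] B=[hook,mesh] C=[urn,joint,lens,rod]
Tick 5: prefer A, take hook from B; A=[-] B=[mesh] C=[urn,joint,lens,rod,hook]
Tick 6: prefer B, take mesh from B; A=[-] B=[-] C=[urn,joint,lens,rod,hook,mesh]

Answer: 6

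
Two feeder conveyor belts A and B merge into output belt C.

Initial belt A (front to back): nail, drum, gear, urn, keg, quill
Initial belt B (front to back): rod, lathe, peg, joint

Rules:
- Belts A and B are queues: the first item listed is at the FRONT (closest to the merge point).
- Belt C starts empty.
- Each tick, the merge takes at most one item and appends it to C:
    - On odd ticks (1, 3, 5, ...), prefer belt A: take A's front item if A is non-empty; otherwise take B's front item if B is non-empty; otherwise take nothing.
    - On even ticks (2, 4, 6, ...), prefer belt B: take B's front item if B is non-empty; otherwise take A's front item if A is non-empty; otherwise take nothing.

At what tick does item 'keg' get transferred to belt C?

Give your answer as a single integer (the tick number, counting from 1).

Answer: 9

Derivation:
Tick 1: prefer A, take nail from A; A=[drum,gear,urn,keg,quill] B=[rod,lathe,peg,joint] C=[nail]
Tick 2: prefer B, take rod from B; A=[drum,gear,urn,keg,quill] B=[lathe,peg,joint] C=[nail,rod]
Tick 3: prefer A, take drum from A; A=[gear,urn,keg,quill] B=[lathe,peg,joint] C=[nail,rod,drum]
Tick 4: prefer B, take lathe from B; A=[gear,urn,keg,quill] B=[peg,joint] C=[nail,rod,drum,lathe]
Tick 5: prefer A, take gear from A; A=[urn,keg,quill] B=[peg,joint] C=[nail,rod,drum,lathe,gear]
Tick 6: prefer B, take peg from B; A=[urn,keg,quill] B=[joint] C=[nail,rod,drum,lathe,gear,peg]
Tick 7: prefer A, take urn from A; A=[keg,quill] B=[joint] C=[nail,rod,drum,lathe,gear,peg,urn]
Tick 8: prefer B, take joint from B; A=[keg,quill] B=[-] C=[nail,rod,drum,lathe,gear,peg,urn,joint]
Tick 9: prefer A, take keg from A; A=[quill] B=[-] C=[nail,rod,drum,lathe,gear,peg,urn,joint,keg]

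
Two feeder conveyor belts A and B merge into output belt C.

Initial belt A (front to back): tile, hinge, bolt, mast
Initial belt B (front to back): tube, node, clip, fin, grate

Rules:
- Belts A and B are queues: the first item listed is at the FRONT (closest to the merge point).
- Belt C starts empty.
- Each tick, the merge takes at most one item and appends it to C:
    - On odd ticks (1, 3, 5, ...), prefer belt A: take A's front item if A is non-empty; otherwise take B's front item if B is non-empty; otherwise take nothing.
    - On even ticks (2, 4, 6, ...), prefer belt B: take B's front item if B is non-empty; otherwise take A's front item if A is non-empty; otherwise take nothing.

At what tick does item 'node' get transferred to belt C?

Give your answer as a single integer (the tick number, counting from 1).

Tick 1: prefer A, take tile from A; A=[hinge,bolt,mast] B=[tube,node,clip,fin,grate] C=[tile]
Tick 2: prefer B, take tube from B; A=[hinge,bolt,mast] B=[node,clip,fin,grate] C=[tile,tube]
Tick 3: prefer A, take hinge from A; A=[bolt,mast] B=[node,clip,fin,grate] C=[tile,tube,hinge]
Tick 4: prefer B, take node from B; A=[bolt,mast] B=[clip,fin,grate] C=[tile,tube,hinge,node]

Answer: 4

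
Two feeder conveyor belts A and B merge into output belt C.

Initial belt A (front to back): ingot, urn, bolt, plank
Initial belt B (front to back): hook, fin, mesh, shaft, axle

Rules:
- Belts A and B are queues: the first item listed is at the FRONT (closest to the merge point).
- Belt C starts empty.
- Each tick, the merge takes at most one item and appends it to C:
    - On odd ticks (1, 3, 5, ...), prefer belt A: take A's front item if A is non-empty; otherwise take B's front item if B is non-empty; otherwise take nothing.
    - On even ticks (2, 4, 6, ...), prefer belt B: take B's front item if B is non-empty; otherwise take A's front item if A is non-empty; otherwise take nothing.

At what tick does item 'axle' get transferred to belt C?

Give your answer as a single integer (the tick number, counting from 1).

Answer: 9

Derivation:
Tick 1: prefer A, take ingot from A; A=[urn,bolt,plank] B=[hook,fin,mesh,shaft,axle] C=[ingot]
Tick 2: prefer B, take hook from B; A=[urn,bolt,plank] B=[fin,mesh,shaft,axle] C=[ingot,hook]
Tick 3: prefer A, take urn from A; A=[bolt,plank] B=[fin,mesh,shaft,axle] C=[ingot,hook,urn]
Tick 4: prefer B, take fin from B; A=[bolt,plank] B=[mesh,shaft,axle] C=[ingot,hook,urn,fin]
Tick 5: prefer A, take bolt from A; A=[plank] B=[mesh,shaft,axle] C=[ingot,hook,urn,fin,bolt]
Tick 6: prefer B, take mesh from B; A=[plank] B=[shaft,axle] C=[ingot,hook,urn,fin,bolt,mesh]
Tick 7: prefer A, take plank from A; A=[-] B=[shaft,axle] C=[ingot,hook,urn,fin,bolt,mesh,plank]
Tick 8: prefer B, take shaft from B; A=[-] B=[axle] C=[ingot,hook,urn,fin,bolt,mesh,plank,shaft]
Tick 9: prefer A, take axle from B; A=[-] B=[-] C=[ingot,hook,urn,fin,bolt,mesh,plank,shaft,axle]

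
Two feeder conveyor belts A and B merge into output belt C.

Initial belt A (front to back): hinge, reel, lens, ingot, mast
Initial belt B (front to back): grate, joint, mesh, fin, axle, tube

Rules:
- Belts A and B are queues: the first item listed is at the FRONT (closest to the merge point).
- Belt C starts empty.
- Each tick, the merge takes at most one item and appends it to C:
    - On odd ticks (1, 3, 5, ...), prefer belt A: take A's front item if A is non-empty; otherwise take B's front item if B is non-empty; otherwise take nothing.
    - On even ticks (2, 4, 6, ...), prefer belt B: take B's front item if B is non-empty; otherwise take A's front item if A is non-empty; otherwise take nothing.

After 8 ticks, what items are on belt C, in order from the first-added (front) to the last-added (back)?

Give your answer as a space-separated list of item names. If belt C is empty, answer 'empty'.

Tick 1: prefer A, take hinge from A; A=[reel,lens,ingot,mast] B=[grate,joint,mesh,fin,axle,tube] C=[hinge]
Tick 2: prefer B, take grate from B; A=[reel,lens,ingot,mast] B=[joint,mesh,fin,axle,tube] C=[hinge,grate]
Tick 3: prefer A, take reel from A; A=[lens,ingot,mast] B=[joint,mesh,fin,axle,tube] C=[hinge,grate,reel]
Tick 4: prefer B, take joint from B; A=[lens,ingot,mast] B=[mesh,fin,axle,tube] C=[hinge,grate,reel,joint]
Tick 5: prefer A, take lens from A; A=[ingot,mast] B=[mesh,fin,axle,tube] C=[hinge,grate,reel,joint,lens]
Tick 6: prefer B, take mesh from B; A=[ingot,mast] B=[fin,axle,tube] C=[hinge,grate,reel,joint,lens,mesh]
Tick 7: prefer A, take ingot from A; A=[mast] B=[fin,axle,tube] C=[hinge,grate,reel,joint,lens,mesh,ingot]
Tick 8: prefer B, take fin from B; A=[mast] B=[axle,tube] C=[hinge,grate,reel,joint,lens,mesh,ingot,fin]

Answer: hinge grate reel joint lens mesh ingot fin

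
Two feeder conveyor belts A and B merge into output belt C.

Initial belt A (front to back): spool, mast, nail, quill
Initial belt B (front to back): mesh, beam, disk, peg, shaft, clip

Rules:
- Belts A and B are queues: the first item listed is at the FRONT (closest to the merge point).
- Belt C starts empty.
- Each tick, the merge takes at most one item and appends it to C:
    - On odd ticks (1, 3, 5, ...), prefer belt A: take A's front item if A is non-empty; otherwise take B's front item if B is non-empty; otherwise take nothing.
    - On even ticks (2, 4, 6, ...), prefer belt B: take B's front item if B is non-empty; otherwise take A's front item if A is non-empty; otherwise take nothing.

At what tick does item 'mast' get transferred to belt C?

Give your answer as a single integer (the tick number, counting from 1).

Tick 1: prefer A, take spool from A; A=[mast,nail,quill] B=[mesh,beam,disk,peg,shaft,clip] C=[spool]
Tick 2: prefer B, take mesh from B; A=[mast,nail,quill] B=[beam,disk,peg,shaft,clip] C=[spool,mesh]
Tick 3: prefer A, take mast from A; A=[nail,quill] B=[beam,disk,peg,shaft,clip] C=[spool,mesh,mast]

Answer: 3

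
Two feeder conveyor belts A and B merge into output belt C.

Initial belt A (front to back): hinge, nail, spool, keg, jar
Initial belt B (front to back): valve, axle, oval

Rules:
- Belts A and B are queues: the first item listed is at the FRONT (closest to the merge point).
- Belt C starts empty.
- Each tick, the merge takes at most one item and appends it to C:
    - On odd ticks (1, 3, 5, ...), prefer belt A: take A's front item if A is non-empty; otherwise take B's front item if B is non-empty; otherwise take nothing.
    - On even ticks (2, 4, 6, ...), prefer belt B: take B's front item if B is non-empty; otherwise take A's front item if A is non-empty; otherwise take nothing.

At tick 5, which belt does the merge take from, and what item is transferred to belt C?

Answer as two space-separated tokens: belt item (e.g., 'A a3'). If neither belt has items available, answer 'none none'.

Tick 1: prefer A, take hinge from A; A=[nail,spool,keg,jar] B=[valve,axle,oval] C=[hinge]
Tick 2: prefer B, take valve from B; A=[nail,spool,keg,jar] B=[axle,oval] C=[hinge,valve]
Tick 3: prefer A, take nail from A; A=[spool,keg,jar] B=[axle,oval] C=[hinge,valve,nail]
Tick 4: prefer B, take axle from B; A=[spool,keg,jar] B=[oval] C=[hinge,valve,nail,axle]
Tick 5: prefer A, take spool from A; A=[keg,jar] B=[oval] C=[hinge,valve,nail,axle,spool]

Answer: A spool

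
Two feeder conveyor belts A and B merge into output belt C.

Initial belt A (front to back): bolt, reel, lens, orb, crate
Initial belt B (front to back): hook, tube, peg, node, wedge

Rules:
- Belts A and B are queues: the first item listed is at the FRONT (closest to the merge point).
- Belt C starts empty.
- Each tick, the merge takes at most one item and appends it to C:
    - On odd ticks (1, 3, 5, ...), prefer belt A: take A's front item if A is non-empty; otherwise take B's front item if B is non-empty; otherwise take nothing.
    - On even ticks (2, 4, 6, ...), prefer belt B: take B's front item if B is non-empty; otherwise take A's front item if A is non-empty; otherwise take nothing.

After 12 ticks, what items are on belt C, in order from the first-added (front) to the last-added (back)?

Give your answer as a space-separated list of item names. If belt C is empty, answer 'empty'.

Answer: bolt hook reel tube lens peg orb node crate wedge

Derivation:
Tick 1: prefer A, take bolt from A; A=[reel,lens,orb,crate] B=[hook,tube,peg,node,wedge] C=[bolt]
Tick 2: prefer B, take hook from B; A=[reel,lens,orb,crate] B=[tube,peg,node,wedge] C=[bolt,hook]
Tick 3: prefer A, take reel from A; A=[lens,orb,crate] B=[tube,peg,node,wedge] C=[bolt,hook,reel]
Tick 4: prefer B, take tube from B; A=[lens,orb,crate] B=[peg,node,wedge] C=[bolt,hook,reel,tube]
Tick 5: prefer A, take lens from A; A=[orb,crate] B=[peg,node,wedge] C=[bolt,hook,reel,tube,lens]
Tick 6: prefer B, take peg from B; A=[orb,crate] B=[node,wedge] C=[bolt,hook,reel,tube,lens,peg]
Tick 7: prefer A, take orb from A; A=[crate] B=[node,wedge] C=[bolt,hook,reel,tube,lens,peg,orb]
Tick 8: prefer B, take node from B; A=[crate] B=[wedge] C=[bolt,hook,reel,tube,lens,peg,orb,node]
Tick 9: prefer A, take crate from A; A=[-] B=[wedge] C=[bolt,hook,reel,tube,lens,peg,orb,node,crate]
Tick 10: prefer B, take wedge from B; A=[-] B=[-] C=[bolt,hook,reel,tube,lens,peg,orb,node,crate,wedge]
Tick 11: prefer A, both empty, nothing taken; A=[-] B=[-] C=[bolt,hook,reel,tube,lens,peg,orb,node,crate,wedge]
Tick 12: prefer B, both empty, nothing taken; A=[-] B=[-] C=[bolt,hook,reel,tube,lens,peg,orb,node,crate,wedge]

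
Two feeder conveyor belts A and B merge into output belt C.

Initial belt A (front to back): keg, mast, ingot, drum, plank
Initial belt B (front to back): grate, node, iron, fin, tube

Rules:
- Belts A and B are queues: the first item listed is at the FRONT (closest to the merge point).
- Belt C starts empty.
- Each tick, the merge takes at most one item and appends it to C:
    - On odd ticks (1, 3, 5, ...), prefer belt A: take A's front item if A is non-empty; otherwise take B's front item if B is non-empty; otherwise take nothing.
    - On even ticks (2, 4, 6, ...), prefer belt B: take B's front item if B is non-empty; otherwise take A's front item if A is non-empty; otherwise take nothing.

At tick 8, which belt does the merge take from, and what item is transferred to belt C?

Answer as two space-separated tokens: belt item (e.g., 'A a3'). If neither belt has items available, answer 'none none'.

Tick 1: prefer A, take keg from A; A=[mast,ingot,drum,plank] B=[grate,node,iron,fin,tube] C=[keg]
Tick 2: prefer B, take grate from B; A=[mast,ingot,drum,plank] B=[node,iron,fin,tube] C=[keg,grate]
Tick 3: prefer A, take mast from A; A=[ingot,drum,plank] B=[node,iron,fin,tube] C=[keg,grate,mast]
Tick 4: prefer B, take node from B; A=[ingot,drum,plank] B=[iron,fin,tube] C=[keg,grate,mast,node]
Tick 5: prefer A, take ingot from A; A=[drum,plank] B=[iron,fin,tube] C=[keg,grate,mast,node,ingot]
Tick 6: prefer B, take iron from B; A=[drum,plank] B=[fin,tube] C=[keg,grate,mast,node,ingot,iron]
Tick 7: prefer A, take drum from A; A=[plank] B=[fin,tube] C=[keg,grate,mast,node,ingot,iron,drum]
Tick 8: prefer B, take fin from B; A=[plank] B=[tube] C=[keg,grate,mast,node,ingot,iron,drum,fin]

Answer: B fin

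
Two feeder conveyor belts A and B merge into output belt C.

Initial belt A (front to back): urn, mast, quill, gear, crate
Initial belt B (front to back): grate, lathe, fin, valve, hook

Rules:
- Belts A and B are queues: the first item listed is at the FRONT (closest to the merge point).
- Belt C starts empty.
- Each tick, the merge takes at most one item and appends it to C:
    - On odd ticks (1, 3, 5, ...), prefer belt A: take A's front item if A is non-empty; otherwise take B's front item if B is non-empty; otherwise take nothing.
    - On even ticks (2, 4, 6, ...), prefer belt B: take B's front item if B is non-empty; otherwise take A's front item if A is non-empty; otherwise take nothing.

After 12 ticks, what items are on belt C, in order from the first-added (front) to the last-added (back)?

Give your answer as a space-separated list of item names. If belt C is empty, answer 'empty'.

Answer: urn grate mast lathe quill fin gear valve crate hook

Derivation:
Tick 1: prefer A, take urn from A; A=[mast,quill,gear,crate] B=[grate,lathe,fin,valve,hook] C=[urn]
Tick 2: prefer B, take grate from B; A=[mast,quill,gear,crate] B=[lathe,fin,valve,hook] C=[urn,grate]
Tick 3: prefer A, take mast from A; A=[quill,gear,crate] B=[lathe,fin,valve,hook] C=[urn,grate,mast]
Tick 4: prefer B, take lathe from B; A=[quill,gear,crate] B=[fin,valve,hook] C=[urn,grate,mast,lathe]
Tick 5: prefer A, take quill from A; A=[gear,crate] B=[fin,valve,hook] C=[urn,grate,mast,lathe,quill]
Tick 6: prefer B, take fin from B; A=[gear,crate] B=[valve,hook] C=[urn,grate,mast,lathe,quill,fin]
Tick 7: prefer A, take gear from A; A=[crate] B=[valve,hook] C=[urn,grate,mast,lathe,quill,fin,gear]
Tick 8: prefer B, take valve from B; A=[crate] B=[hook] C=[urn,grate,mast,lathe,quill,fin,gear,valve]
Tick 9: prefer A, take crate from A; A=[-] B=[hook] C=[urn,grate,mast,lathe,quill,fin,gear,valve,crate]
Tick 10: prefer B, take hook from B; A=[-] B=[-] C=[urn,grate,mast,lathe,quill,fin,gear,valve,crate,hook]
Tick 11: prefer A, both empty, nothing taken; A=[-] B=[-] C=[urn,grate,mast,lathe,quill,fin,gear,valve,crate,hook]
Tick 12: prefer B, both empty, nothing taken; A=[-] B=[-] C=[urn,grate,mast,lathe,quill,fin,gear,valve,crate,hook]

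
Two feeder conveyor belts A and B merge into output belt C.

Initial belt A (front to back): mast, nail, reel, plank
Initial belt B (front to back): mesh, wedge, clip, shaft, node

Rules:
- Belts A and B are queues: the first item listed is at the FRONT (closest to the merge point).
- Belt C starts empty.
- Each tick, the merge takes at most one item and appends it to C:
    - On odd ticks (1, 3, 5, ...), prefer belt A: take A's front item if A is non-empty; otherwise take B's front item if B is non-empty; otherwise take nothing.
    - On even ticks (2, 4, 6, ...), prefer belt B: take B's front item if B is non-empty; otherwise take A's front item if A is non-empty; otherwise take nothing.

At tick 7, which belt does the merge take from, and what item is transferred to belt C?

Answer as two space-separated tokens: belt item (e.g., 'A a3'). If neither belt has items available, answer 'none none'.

Answer: A plank

Derivation:
Tick 1: prefer A, take mast from A; A=[nail,reel,plank] B=[mesh,wedge,clip,shaft,node] C=[mast]
Tick 2: prefer B, take mesh from B; A=[nail,reel,plank] B=[wedge,clip,shaft,node] C=[mast,mesh]
Tick 3: prefer A, take nail from A; A=[reel,plank] B=[wedge,clip,shaft,node] C=[mast,mesh,nail]
Tick 4: prefer B, take wedge from B; A=[reel,plank] B=[clip,shaft,node] C=[mast,mesh,nail,wedge]
Tick 5: prefer A, take reel from A; A=[plank] B=[clip,shaft,node] C=[mast,mesh,nail,wedge,reel]
Tick 6: prefer B, take clip from B; A=[plank] B=[shaft,node] C=[mast,mesh,nail,wedge,reel,clip]
Tick 7: prefer A, take plank from A; A=[-] B=[shaft,node] C=[mast,mesh,nail,wedge,reel,clip,plank]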